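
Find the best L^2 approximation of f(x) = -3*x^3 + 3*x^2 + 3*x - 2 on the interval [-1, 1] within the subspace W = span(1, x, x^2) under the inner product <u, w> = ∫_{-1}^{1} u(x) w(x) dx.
g(x) = 3*x^2 + 6*x/5 - 2

The best approximation g ∈ W is the orthogonal projection of f onto W. Writing g = a_0 + a_1 x + a_2 x^2, the coefficients solve the normal equations G · a = b where
  G_{ij} = <φ_i, φ_j> and b_i = <f, φ_i>, with φ_0 = 1, φ_1 = x, φ_2 = x^2.
G =
  [2, 0, 2/3]
  [0, 2/3, 0]
  [2/3, 0, 2/5],
b = (-2, 4/5, -2/15).
Solving gives a_0 = -2, a_1 = 6/5, a_2 = 3, so
  g(x) = 3*x^2 + 6*x/5 - 2.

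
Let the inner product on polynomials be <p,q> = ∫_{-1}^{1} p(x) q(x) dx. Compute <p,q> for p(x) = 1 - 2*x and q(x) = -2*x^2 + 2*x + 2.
<p,q> = 0

Expand the product: p(x)·q(x) = 4*x^3 - 6*x^2 - 2*x + 2.
∫_{-1}^{1} of each monomial x^k gives [2/(k+1) if k even, 0 if k odd]. Integrating term-by-term (or equivalently evaluating the antiderivative F(x) = x^4 - 2*x^3 - x^2 + 2*x at the endpoints):
  F(1) − F(−1) = 0 − (0) = 0.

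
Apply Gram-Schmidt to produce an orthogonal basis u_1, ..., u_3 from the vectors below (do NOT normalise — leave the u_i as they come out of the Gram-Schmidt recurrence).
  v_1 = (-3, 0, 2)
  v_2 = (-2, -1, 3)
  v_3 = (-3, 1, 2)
Orthogonal basis:
  u_1 = (-3, 0, 2)
  u_2 = (10/13, -1, 15/13)
  u_3 = (5/19, 25/38, 15/38)

Apply the Gram-Schmidt recurrence
  u_1 = v_1
  u_i = v_i − Σ_{j<i} ((v_i · u_j) / (u_j · u_j)) · u_j.

Step by step this gives:
  u_1 = (-3, 0, 2)
  u_2 = (10/13, -1, 15/13)
  u_3 = (5/19, 25/38, 15/38)

Orthogonality check:
  u_2 · u_1 = 0 (should be 0)
  u_3 · u_1 = 0 (should be 0)
  u_3 · u_2 = 0 (should be 0)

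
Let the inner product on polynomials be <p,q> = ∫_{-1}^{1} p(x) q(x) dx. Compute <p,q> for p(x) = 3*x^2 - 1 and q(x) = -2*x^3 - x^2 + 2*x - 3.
<p,q> = -8/15

Expand the product: p(x)·q(x) = -6*x^5 - 3*x^4 + 8*x^3 - 8*x^2 - 2*x + 3.
∫_{-1}^{1} of each monomial x^k gives [2/(k+1) if k even, 0 if k odd]. Integrating term-by-term (or equivalently evaluating the antiderivative F(x) = -x^6 - 3*x^5/5 + 2*x^4 - 8*x^3/3 - x^2 + 3*x at the endpoints):
  F(1) − F(−1) = -4/15 − (4/15) = -8/15.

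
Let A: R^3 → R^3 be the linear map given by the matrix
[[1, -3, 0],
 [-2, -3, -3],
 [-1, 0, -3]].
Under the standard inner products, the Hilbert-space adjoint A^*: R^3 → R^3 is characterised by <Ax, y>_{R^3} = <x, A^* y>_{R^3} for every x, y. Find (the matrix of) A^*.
A^* = A^T =
[[1, -2, -1],
 [-3, -3, 0],
 [0, -3, -3]]

For real matrices with standard dot products, the defining identity <Ax, y> = <x, A^* y> gives (Ax)^T y = x^T (A^*) y, i.e. x^T A^T y = x^T (A^*) y. Since this holds for all x, y, we must have A^* = A^T. Therefore
A^* =
[[1, -2, -1],
 [-3, -3, 0],
 [0, -3, -3]].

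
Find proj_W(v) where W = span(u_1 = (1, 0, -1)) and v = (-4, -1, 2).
proj_W(v) = (-3, 0, 3)

Set up U = [u_1 | ... | u_1] ∈ R^(3×1). The projector onto W = col(U) is P = U (U^T U)^(-1) U^T.
Compute U^T U =
  [2],
and U^T v = (-6).
Solve U^T U · c = U^T v for the coefficients: c = (-3). The projection is proj_W(v) = U c.
Check: (v - proj_W(v)) · u_1 = 0  (should be 0).
Result: proj_W(v) = (-3, 0, 3).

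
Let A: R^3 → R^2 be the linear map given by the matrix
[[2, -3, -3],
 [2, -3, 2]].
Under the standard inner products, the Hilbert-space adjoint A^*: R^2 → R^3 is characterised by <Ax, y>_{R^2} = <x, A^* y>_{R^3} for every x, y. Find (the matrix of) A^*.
A^* = A^T =
[[2, 2],
 [-3, -3],
 [-3, 2]]

For real matrices with standard dot products, the defining identity <Ax, y> = <x, A^* y> gives (Ax)^T y = x^T (A^*) y, i.e. x^T A^T y = x^T (A^*) y. Since this holds for all x, y, we must have A^* = A^T. Therefore
A^* =
[[2, 2],
 [-3, -3],
 [-3, 2]].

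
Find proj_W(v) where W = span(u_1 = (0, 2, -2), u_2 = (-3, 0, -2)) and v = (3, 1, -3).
proj_W(v) = (21/11, 29/11, -15/11)

Set up U = [u_1 | ... | u_2] ∈ R^(3×2). The projector onto W = col(U) is P = U (U^T U)^(-1) U^T.
Compute U^T U =
  [8, 4]
  [4, 13],
and U^T v = (8, -3).
Solve U^T U · c = U^T v for the coefficients: c = (29/22, -7/11). The projection is proj_W(v) = U c.
Check: (v - proj_W(v)) · u_1 = 0  (should be 0).
Check: (v - proj_W(v)) · u_2 = 0  (should be 0).
Result: proj_W(v) = (21/11, 29/11, -15/11).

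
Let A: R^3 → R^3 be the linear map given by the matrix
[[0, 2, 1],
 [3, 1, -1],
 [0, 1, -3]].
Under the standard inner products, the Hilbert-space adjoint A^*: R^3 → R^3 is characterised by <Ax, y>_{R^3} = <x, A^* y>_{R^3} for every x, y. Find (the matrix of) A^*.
A^* = A^T =
[[0, 3, 0],
 [2, 1, 1],
 [1, -1, -3]]

For real matrices with standard dot products, the defining identity <Ax, y> = <x, A^* y> gives (Ax)^T y = x^T (A^*) y, i.e. x^T A^T y = x^T (A^*) y. Since this holds for all x, y, we must have A^* = A^T. Therefore
A^* =
[[0, 3, 0],
 [2, 1, 1],
 [1, -1, -3]].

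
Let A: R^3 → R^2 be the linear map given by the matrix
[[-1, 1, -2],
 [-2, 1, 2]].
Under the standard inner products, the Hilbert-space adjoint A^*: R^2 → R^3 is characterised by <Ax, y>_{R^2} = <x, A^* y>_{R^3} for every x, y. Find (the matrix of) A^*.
A^* = A^T =
[[-1, -2],
 [1, 1],
 [-2, 2]]

For real matrices with standard dot products, the defining identity <Ax, y> = <x, A^* y> gives (Ax)^T y = x^T (A^*) y, i.e. x^T A^T y = x^T (A^*) y. Since this holds for all x, y, we must have A^* = A^T. Therefore
A^* =
[[-1, -2],
 [1, 1],
 [-2, 2]].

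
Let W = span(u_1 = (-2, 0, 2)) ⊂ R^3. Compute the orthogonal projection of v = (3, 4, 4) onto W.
proj_W(v) = (-1/2, 0, 1/2)

Set up U = [u_1 | ... | u_1] ∈ R^(3×1). The projector onto W = col(U) is P = U (U^T U)^(-1) U^T.
Compute U^T U =
  [8],
and U^T v = (2).
Solve U^T U · c = U^T v for the coefficients: c = (1/4). The projection is proj_W(v) = U c.
Check: (v - proj_W(v)) · u_1 = 0  (should be 0).
Result: proj_W(v) = (-1/2, 0, 1/2).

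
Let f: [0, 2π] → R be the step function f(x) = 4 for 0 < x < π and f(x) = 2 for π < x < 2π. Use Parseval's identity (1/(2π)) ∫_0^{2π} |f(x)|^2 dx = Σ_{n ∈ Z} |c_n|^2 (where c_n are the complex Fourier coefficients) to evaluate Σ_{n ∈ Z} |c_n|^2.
Σ |c_n|^2 = 10

Parseval equates the L^2 energy of f (normalised by 1/(2π)) with the ℓ^2 sum of its Fourier coefficients: (1/(2π)) ∫_0^{2π} |f|^2 = Σ |c_n|^2.
Compute the left side: (1/(2π)) [∫_0^π 4^2 dx + ∫_π^{2π} 2^2 dx] = (1/(2π)) · (16π + 4π) = (16 + 4)/2 = 10.
So Σ_{n ∈ Z} |c_n|^2 = 10.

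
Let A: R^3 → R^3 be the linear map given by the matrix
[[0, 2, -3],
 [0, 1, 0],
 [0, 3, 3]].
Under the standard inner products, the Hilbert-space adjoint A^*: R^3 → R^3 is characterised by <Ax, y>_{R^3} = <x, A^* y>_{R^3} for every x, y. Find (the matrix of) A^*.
A^* = A^T =
[[0, 0, 0],
 [2, 1, 3],
 [-3, 0, 3]]

For real matrices with standard dot products, the defining identity <Ax, y> = <x, A^* y> gives (Ax)^T y = x^T (A^*) y, i.e. x^T A^T y = x^T (A^*) y. Since this holds for all x, y, we must have A^* = A^T. Therefore
A^* =
[[0, 0, 0],
 [2, 1, 3],
 [-3, 0, 3]].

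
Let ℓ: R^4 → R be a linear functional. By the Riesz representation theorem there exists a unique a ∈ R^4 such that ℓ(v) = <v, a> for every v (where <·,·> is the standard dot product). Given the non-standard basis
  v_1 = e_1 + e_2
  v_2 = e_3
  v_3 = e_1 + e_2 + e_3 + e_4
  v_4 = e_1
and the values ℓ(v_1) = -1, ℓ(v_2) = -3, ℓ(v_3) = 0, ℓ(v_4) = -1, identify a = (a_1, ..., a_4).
a = (-1, 0, -3, 4)

Write a = (a_1, ..., a_4) in the standard basis. For each basis vector v_i, ℓ(v_i) = <v_i, a> is a linear equation in the a_j's. Collect the n equations into a matrix system V a = ℓ, where row i of V is v_i (expressed in the standard basis). Since V is invertible (lower-triangular with 1s on the diagonal, up to permutation), solve by back-substitution:
  V =
[[1, 1, 0, 0],
 [0, 0, 1, 0],
 [1, 1, 1, 1],
 [1, 0, 0, 0]]
  V a = (-1, -3, 0, -1)
Solving gives a = (-1, 0, -3, 4).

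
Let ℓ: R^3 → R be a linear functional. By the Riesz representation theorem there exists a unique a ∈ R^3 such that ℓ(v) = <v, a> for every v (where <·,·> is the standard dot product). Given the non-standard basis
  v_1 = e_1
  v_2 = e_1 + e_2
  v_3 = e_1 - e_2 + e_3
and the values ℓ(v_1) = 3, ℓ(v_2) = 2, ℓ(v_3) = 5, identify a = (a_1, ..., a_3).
a = (3, -1, 1)

Write a = (a_1, ..., a_3) in the standard basis. For each basis vector v_i, ℓ(v_i) = <v_i, a> is a linear equation in the a_j's. Collect the n equations into a matrix system V a = ℓ, where row i of V is v_i (expressed in the standard basis). Since V is invertible (lower-triangular with 1s on the diagonal, up to permutation), solve by back-substitution:
  V =
[[1, 0, 0],
 [1, 1, 0],
 [1, -1, 1]]
  V a = (3, 2, 5)
Solving gives a = (3, -1, 1).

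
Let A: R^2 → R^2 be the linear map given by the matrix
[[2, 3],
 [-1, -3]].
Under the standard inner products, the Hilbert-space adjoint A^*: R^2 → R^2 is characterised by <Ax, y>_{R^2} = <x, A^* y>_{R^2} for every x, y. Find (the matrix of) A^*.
A^* = A^T =
[[2, -1],
 [3, -3]]

For real matrices with standard dot products, the defining identity <Ax, y> = <x, A^* y> gives (Ax)^T y = x^T (A^*) y, i.e. x^T A^T y = x^T (A^*) y. Since this holds for all x, y, we must have A^* = A^T. Therefore
A^* =
[[2, -1],
 [3, -3]].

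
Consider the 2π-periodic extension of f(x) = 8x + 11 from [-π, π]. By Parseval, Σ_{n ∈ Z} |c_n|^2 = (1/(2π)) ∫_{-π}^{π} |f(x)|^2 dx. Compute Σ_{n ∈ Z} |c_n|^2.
Σ |c_n|^2 = 64π^2/3 + 121

Expand and integrate term by term over [-π, π]:
  ∫ (8x)^2 dx = 64·(2π^3/3); ∫ 2·8·(11)·x dx = 0 (odd integrand); ∫ 11^2 dx = 121·2π.
So (1/(2π)) ∫_{-π}^{π} (8x + 11)^2 dx = 64π^2/3 + 121 = 64π^2/3 + 121.
Parseval ⇒ Σ |c_n|^2 = 64π^2/3 + 121.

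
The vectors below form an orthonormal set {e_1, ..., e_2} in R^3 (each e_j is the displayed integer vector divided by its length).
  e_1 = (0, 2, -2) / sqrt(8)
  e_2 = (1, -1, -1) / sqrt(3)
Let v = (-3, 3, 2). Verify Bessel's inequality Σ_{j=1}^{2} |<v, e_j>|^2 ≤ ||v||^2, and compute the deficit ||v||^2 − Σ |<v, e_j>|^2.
Σ |<v, e_j>|^2 = 131/6; ||v||^2 = 22; deficit = 1/6

Write each e_j = u_j / sqrt(<u_j, u_j>) where u_j is the displayed integer vector. Then <v, e_j> = <v, u_j> / sqrt(<u_j, u_j>), so |<v, e_j>|^2 = <v, u_j>^2 / <u_j, u_j>.
Coefficients: <v, e_1> = 2/sqrt(8), <v, e_2> = -8/sqrt(3).
Square and sum: Σ |<v, e_j>|^2 = 131/6.
Compute ||v||^2 = v·v = 22.
Deficit = 22 − 131/6 = 1/6 ≥ 0, confirming Bessel's inequality. (The deficit equals ||v − Σ <v,e_j> e_j||^2, the squared distance from v to span{e_j}.)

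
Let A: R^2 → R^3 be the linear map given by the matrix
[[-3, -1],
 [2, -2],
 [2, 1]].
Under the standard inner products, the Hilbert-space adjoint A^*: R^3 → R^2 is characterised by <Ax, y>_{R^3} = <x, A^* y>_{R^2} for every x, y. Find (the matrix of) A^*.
A^* = A^T =
[[-3, 2, 2],
 [-1, -2, 1]]

For real matrices with standard dot products, the defining identity <Ax, y> = <x, A^* y> gives (Ax)^T y = x^T (A^*) y, i.e. x^T A^T y = x^T (A^*) y. Since this holds for all x, y, we must have A^* = A^T. Therefore
A^* =
[[-3, 2, 2],
 [-1, -2, 1]].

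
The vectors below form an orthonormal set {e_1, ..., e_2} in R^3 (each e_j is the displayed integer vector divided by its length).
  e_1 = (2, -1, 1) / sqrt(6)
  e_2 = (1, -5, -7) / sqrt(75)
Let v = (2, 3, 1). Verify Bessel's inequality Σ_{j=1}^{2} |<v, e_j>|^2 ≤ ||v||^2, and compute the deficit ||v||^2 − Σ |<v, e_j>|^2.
Σ |<v, e_j>|^2 = 6; ||v||^2 = 14; deficit = 8

Write each e_j = u_j / sqrt(<u_j, u_j>) where u_j is the displayed integer vector. Then <v, e_j> = <v, u_j> / sqrt(<u_j, u_j>), so |<v, e_j>|^2 = <v, u_j>^2 / <u_j, u_j>.
Coefficients: <v, e_1> = 2/sqrt(6), <v, e_2> = -20/sqrt(75).
Square and sum: Σ |<v, e_j>|^2 = 6.
Compute ||v||^2 = v·v = 14.
Deficit = 14 − 6 = 8 ≥ 0, confirming Bessel's inequality. (The deficit equals ||v − Σ <v,e_j> e_j||^2, the squared distance from v to span{e_j}.)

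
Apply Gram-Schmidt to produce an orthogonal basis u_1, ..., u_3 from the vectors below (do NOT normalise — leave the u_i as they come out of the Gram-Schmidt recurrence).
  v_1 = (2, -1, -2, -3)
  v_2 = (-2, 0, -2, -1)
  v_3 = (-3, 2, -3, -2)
Orthogonal basis:
  u_1 = (2, -1, -2, -3)
  u_2 = (-7/3, 1/6, -5/3, -1/2)
  u_3 = (11/51, 100/51, 1/17, -28/51)

Apply the Gram-Schmidt recurrence
  u_1 = v_1
  u_i = v_i − Σ_{j<i} ((v_i · u_j) / (u_j · u_j)) · u_j.

Step by step this gives:
  u_1 = (2, -1, -2, -3)
  u_2 = (-7/3, 1/6, -5/3, -1/2)
  u_3 = (11/51, 100/51, 1/17, -28/51)

Orthogonality check:
  u_2 · u_1 = 0 (should be 0)
  u_3 · u_1 = 0 (should be 0)
  u_3 · u_2 = 0 (should be 0)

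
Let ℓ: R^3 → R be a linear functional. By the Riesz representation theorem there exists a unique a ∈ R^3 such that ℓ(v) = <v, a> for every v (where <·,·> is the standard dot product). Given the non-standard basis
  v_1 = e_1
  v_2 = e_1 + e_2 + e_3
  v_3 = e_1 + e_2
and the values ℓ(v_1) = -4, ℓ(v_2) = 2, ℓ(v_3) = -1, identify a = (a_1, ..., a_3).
a = (-4, 3, 3)

Write a = (a_1, ..., a_3) in the standard basis. For each basis vector v_i, ℓ(v_i) = <v_i, a> is a linear equation in the a_j's. Collect the n equations into a matrix system V a = ℓ, where row i of V is v_i (expressed in the standard basis). Since V is invertible (lower-triangular with 1s on the diagonal, up to permutation), solve by back-substitution:
  V =
[[1, 0, 0],
 [1, 1, 1],
 [1, 1, 0]]
  V a = (-4, 2, -1)
Solving gives a = (-4, 3, 3).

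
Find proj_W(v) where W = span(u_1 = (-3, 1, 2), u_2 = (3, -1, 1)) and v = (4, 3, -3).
proj_W(v) = (27/10, -9/10, -3)

Set up U = [u_1 | ... | u_2] ∈ R^(3×2). The projector onto W = col(U) is P = U (U^T U)^(-1) U^T.
Compute U^T U =
  [14, -8]
  [-8, 11],
and U^T v = (-15, 6).
Solve U^T U · c = U^T v for the coefficients: c = (-13/10, -2/5). The projection is proj_W(v) = U c.
Check: (v - proj_W(v)) · u_1 = 0  (should be 0).
Check: (v - proj_W(v)) · u_2 = 0  (should be 0).
Result: proj_W(v) = (27/10, -9/10, -3).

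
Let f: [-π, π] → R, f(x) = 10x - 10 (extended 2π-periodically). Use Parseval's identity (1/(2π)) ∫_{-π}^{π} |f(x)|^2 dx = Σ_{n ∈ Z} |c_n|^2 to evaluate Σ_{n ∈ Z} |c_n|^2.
Σ |c_n|^2 = 100π^2/3 + 100

Expand and integrate term by term over [-π, π]:
  ∫ (10x)^2 dx = 100·(2π^3/3); ∫ 2·10·(-10)·x dx = 0 (odd integrand); ∫ (-10)^2 dx = 100·2π.
So (1/(2π)) ∫_{-π}^{π} (10x - 10)^2 dx = 100π^2/3 + 100 = 100π^2/3 + 100.
Parseval ⇒ Σ |c_n|^2 = 100π^2/3 + 100.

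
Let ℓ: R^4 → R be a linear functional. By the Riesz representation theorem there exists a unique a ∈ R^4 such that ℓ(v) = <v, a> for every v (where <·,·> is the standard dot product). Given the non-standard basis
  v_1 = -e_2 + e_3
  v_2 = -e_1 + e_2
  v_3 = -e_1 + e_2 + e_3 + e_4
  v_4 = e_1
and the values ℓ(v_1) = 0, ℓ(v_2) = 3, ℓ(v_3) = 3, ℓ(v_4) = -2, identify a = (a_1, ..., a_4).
a = (-2, 1, 1, -1)

Write a = (a_1, ..., a_4) in the standard basis. For each basis vector v_i, ℓ(v_i) = <v_i, a> is a linear equation in the a_j's. Collect the n equations into a matrix system V a = ℓ, where row i of V is v_i (expressed in the standard basis). Since V is invertible (lower-triangular with 1s on the diagonal, up to permutation), solve by back-substitution:
  V =
[[0, -1, 1, 0],
 [-1, 1, 0, 0],
 [-1, 1, 1, 1],
 [1, 0, 0, 0]]
  V a = (0, 3, 3, -2)
Solving gives a = (-2, 1, 1, -1).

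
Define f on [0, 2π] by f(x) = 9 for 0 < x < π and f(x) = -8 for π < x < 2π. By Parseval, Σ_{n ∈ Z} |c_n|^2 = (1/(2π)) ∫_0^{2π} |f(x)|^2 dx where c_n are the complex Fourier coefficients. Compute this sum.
Σ |c_n|^2 = 145/2

Parseval equates the L^2 energy of f (normalised by 1/(2π)) with the ℓ^2 sum of its Fourier coefficients: (1/(2π)) ∫_0^{2π} |f|^2 = Σ |c_n|^2.
Compute the left side: (1/(2π)) [∫_0^π 9^2 dx + ∫_π^{2π} (-8)^2 dx] = (1/(2π)) · (81π + 64π) = (81 + 64)/2 = 145/2.
So Σ_{n ∈ Z} |c_n|^2 = 145/2.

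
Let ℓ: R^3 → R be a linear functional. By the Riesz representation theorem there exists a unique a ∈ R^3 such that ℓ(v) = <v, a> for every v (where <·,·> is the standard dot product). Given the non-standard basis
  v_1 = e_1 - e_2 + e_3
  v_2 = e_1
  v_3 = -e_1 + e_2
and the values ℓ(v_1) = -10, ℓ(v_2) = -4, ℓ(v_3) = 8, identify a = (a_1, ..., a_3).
a = (-4, 4, -2)

Write a = (a_1, ..., a_3) in the standard basis. For each basis vector v_i, ℓ(v_i) = <v_i, a> is a linear equation in the a_j's. Collect the n equations into a matrix system V a = ℓ, where row i of V is v_i (expressed in the standard basis). Since V is invertible (lower-triangular with 1s on the diagonal, up to permutation), solve by back-substitution:
  V =
[[1, -1, 1],
 [1, 0, 0],
 [-1, 1, 0]]
  V a = (-10, -4, 8)
Solving gives a = (-4, 4, -2).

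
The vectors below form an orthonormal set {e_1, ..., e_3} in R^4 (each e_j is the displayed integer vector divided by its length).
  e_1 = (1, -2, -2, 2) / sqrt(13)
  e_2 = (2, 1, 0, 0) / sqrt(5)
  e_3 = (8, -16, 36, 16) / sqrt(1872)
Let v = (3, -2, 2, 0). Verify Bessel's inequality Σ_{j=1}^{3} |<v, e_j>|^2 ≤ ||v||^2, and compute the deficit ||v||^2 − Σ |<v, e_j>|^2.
Σ |<v, e_j>|^2 = 569/45; ||v||^2 = 17; deficit = 196/45

Write each e_j = u_j / sqrt(<u_j, u_j>) where u_j is the displayed integer vector. Then <v, e_j> = <v, u_j> / sqrt(<u_j, u_j>), so |<v, e_j>|^2 = <v, u_j>^2 / <u_j, u_j>.
Coefficients: <v, e_1> = 3/sqrt(13), <v, e_2> = 4/sqrt(5), <v, e_3> = 128/sqrt(1872).
Square and sum: Σ |<v, e_j>|^2 = 569/45.
Compute ||v||^2 = v·v = 17.
Deficit = 17 − 569/45 = 196/45 ≥ 0, confirming Bessel's inequality. (The deficit equals ||v − Σ <v,e_j> e_j||^2, the squared distance from v to span{e_j}.)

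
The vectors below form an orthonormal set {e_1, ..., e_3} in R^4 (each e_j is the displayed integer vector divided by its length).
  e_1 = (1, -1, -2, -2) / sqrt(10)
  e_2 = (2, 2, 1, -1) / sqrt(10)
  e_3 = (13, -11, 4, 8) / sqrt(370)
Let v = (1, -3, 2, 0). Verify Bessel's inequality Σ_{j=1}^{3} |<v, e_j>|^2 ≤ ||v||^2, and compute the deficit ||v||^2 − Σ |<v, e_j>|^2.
Σ |<v, e_j>|^2 = 1532/185; ||v||^2 = 14; deficit = 1058/185

Write each e_j = u_j / sqrt(<u_j, u_j>) where u_j is the displayed integer vector. Then <v, e_j> = <v, u_j> / sqrt(<u_j, u_j>), so |<v, e_j>|^2 = <v, u_j>^2 / <u_j, u_j>.
Coefficients: <v, e_1> = 0/sqrt(10), <v, e_2> = -2/sqrt(10), <v, e_3> = 54/sqrt(370).
Square and sum: Σ |<v, e_j>|^2 = 1532/185.
Compute ||v||^2 = v·v = 14.
Deficit = 14 − 1532/185 = 1058/185 ≥ 0, confirming Bessel's inequality. (The deficit equals ||v − Σ <v,e_j> e_j||^2, the squared distance from v to span{e_j}.)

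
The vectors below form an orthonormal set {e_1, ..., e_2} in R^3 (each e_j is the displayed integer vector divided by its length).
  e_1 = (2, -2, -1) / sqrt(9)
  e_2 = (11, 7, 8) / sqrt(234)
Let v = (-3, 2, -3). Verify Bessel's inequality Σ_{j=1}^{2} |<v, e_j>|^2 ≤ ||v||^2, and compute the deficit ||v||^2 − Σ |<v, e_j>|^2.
Σ |<v, e_j>|^2 = 347/26; ||v||^2 = 22; deficit = 225/26

Write each e_j = u_j / sqrt(<u_j, u_j>) where u_j is the displayed integer vector. Then <v, e_j> = <v, u_j> / sqrt(<u_j, u_j>), so |<v, e_j>|^2 = <v, u_j>^2 / <u_j, u_j>.
Coefficients: <v, e_1> = -7/sqrt(9), <v, e_2> = -43/sqrt(234).
Square and sum: Σ |<v, e_j>|^2 = 347/26.
Compute ||v||^2 = v·v = 22.
Deficit = 22 − 347/26 = 225/26 ≥ 0, confirming Bessel's inequality. (The deficit equals ||v − Σ <v,e_j> e_j||^2, the squared distance from v to span{e_j}.)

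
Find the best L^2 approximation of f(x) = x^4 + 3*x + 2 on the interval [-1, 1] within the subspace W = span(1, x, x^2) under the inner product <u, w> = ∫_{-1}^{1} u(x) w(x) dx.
g(x) = 6*x^2/7 + 3*x + 67/35

The best approximation g ∈ W is the orthogonal projection of f onto W. Writing g = a_0 + a_1 x + a_2 x^2, the coefficients solve the normal equations G · a = b where
  G_{ij} = <φ_i, φ_j> and b_i = <f, φ_i>, with φ_0 = 1, φ_1 = x, φ_2 = x^2.
G =
  [2, 0, 2/3]
  [0, 2/3, 0]
  [2/3, 0, 2/5],
b = (22/5, 2, 34/21).
Solving gives a_0 = 67/35, a_1 = 3, a_2 = 6/7, so
  g(x) = 6*x^2/7 + 3*x + 67/35.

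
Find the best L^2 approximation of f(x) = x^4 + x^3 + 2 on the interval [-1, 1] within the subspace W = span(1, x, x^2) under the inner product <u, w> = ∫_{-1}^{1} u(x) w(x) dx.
g(x) = 6*x^2/7 + 3*x/5 + 67/35

The best approximation g ∈ W is the orthogonal projection of f onto W. Writing g = a_0 + a_1 x + a_2 x^2, the coefficients solve the normal equations G · a = b where
  G_{ij} = <φ_i, φ_j> and b_i = <f, φ_i>, with φ_0 = 1, φ_1 = x, φ_2 = x^2.
G =
  [2, 0, 2/3]
  [0, 2/3, 0]
  [2/3, 0, 2/5],
b = (22/5, 2/5, 34/21).
Solving gives a_0 = 67/35, a_1 = 3/5, a_2 = 6/7, so
  g(x) = 6*x^2/7 + 3*x/5 + 67/35.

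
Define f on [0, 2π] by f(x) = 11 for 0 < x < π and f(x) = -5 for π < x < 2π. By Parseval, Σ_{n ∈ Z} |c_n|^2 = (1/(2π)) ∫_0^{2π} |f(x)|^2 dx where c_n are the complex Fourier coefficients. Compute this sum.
Σ |c_n|^2 = 73

Parseval equates the L^2 energy of f (normalised by 1/(2π)) with the ℓ^2 sum of its Fourier coefficients: (1/(2π)) ∫_0^{2π} |f|^2 = Σ |c_n|^2.
Compute the left side: (1/(2π)) [∫_0^π 11^2 dx + ∫_π^{2π} (-5)^2 dx] = (1/(2π)) · (121π + 25π) = (121 + 25)/2 = 73.
So Σ_{n ∈ Z} |c_n|^2 = 73.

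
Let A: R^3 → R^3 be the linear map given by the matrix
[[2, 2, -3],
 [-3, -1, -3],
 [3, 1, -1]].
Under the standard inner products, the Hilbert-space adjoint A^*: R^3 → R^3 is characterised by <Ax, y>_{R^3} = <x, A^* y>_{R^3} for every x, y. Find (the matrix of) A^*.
A^* = A^T =
[[2, -3, 3],
 [2, -1, 1],
 [-3, -3, -1]]

For real matrices with standard dot products, the defining identity <Ax, y> = <x, A^* y> gives (Ax)^T y = x^T (A^*) y, i.e. x^T A^T y = x^T (A^*) y. Since this holds for all x, y, we must have A^* = A^T. Therefore
A^* =
[[2, -3, 3],
 [2, -1, 1],
 [-3, -3, -1]].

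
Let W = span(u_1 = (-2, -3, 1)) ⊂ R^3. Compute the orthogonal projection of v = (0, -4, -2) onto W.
proj_W(v) = (-10/7, -15/7, 5/7)

Set up U = [u_1 | ... | u_1] ∈ R^(3×1). The projector onto W = col(U) is P = U (U^T U)^(-1) U^T.
Compute U^T U =
  [14],
and U^T v = (10).
Solve U^T U · c = U^T v for the coefficients: c = (5/7). The projection is proj_W(v) = U c.
Check: (v - proj_W(v)) · u_1 = 0  (should be 0).
Result: proj_W(v) = (-10/7, -15/7, 5/7).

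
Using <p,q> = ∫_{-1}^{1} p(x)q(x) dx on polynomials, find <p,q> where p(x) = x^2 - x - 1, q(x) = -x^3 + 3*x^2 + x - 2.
<p,q> = 8/5

Expand the product: p(x)·q(x) = -x^5 + 4*x^4 - x^3 - 6*x^2 + x + 2.
∫_{-1}^{1} of each monomial x^k gives [2/(k+1) if k even, 0 if k odd]. Integrating term-by-term (or equivalently evaluating the antiderivative F(x) = -x^6/6 + 4*x^5/5 - x^4/4 - 2*x^3 + x^2/2 + 2*x at the endpoints):
  F(1) − F(−1) = 53/60 − (-43/60) = 8/5.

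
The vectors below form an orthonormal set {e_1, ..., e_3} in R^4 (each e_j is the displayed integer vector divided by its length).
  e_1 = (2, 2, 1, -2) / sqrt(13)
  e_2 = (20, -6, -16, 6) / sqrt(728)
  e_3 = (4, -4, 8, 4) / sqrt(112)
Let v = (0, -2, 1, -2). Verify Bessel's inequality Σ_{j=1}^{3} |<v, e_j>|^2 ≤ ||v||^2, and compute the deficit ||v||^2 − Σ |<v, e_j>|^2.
Σ |<v, e_j>|^2 = 1; ||v||^2 = 9; deficit = 8

Write each e_j = u_j / sqrt(<u_j, u_j>) where u_j is the displayed integer vector. Then <v, e_j> = <v, u_j> / sqrt(<u_j, u_j>), so |<v, e_j>|^2 = <v, u_j>^2 / <u_j, u_j>.
Coefficients: <v, e_1> = 1/sqrt(13), <v, e_2> = -16/sqrt(728), <v, e_3> = 8/sqrt(112).
Square and sum: Σ |<v, e_j>|^2 = 1.
Compute ||v||^2 = v·v = 9.
Deficit = 9 − 1 = 8 ≥ 0, confirming Bessel's inequality. (The deficit equals ||v − Σ <v,e_j> e_j||^2, the squared distance from v to span{e_j}.)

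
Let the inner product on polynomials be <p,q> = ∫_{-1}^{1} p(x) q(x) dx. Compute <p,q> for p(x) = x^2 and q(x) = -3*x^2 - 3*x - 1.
<p,q> = -28/15

Expand the product: p(x)·q(x) = -3*x^4 - 3*x^3 - x^2.
∫_{-1}^{1} of each monomial x^k gives [2/(k+1) if k even, 0 if k odd]. Integrating term-by-term (or equivalently evaluating the antiderivative F(x) = -3*x^5/5 - 3*x^4/4 - x^3/3 at the endpoints):
  F(1) − F(−1) = -101/60 − (11/60) = -28/15.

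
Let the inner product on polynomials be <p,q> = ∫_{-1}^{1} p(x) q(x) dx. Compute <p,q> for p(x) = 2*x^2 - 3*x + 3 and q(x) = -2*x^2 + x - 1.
<p,q> = -224/15

Expand the product: p(x)·q(x) = -4*x^4 + 8*x^3 - 11*x^2 + 6*x - 3.
∫_{-1}^{1} of each monomial x^k gives [2/(k+1) if k even, 0 if k odd]. Integrating term-by-term (or equivalently evaluating the antiderivative F(x) = -4*x^5/5 + 2*x^4 - 11*x^3/3 + 3*x^2 - 3*x at the endpoints):
  F(1) − F(−1) = -37/15 − (187/15) = -224/15.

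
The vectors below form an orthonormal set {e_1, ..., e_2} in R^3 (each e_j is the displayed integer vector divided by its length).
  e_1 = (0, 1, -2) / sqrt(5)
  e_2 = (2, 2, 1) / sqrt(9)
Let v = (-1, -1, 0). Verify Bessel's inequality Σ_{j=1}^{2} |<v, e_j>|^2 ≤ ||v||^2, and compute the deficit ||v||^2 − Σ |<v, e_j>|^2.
Σ |<v, e_j>|^2 = 89/45; ||v||^2 = 2; deficit = 1/45

Write each e_j = u_j / sqrt(<u_j, u_j>) where u_j is the displayed integer vector. Then <v, e_j> = <v, u_j> / sqrt(<u_j, u_j>), so |<v, e_j>|^2 = <v, u_j>^2 / <u_j, u_j>.
Coefficients: <v, e_1> = -1/sqrt(5), <v, e_2> = -4/sqrt(9).
Square and sum: Σ |<v, e_j>|^2 = 89/45.
Compute ||v||^2 = v·v = 2.
Deficit = 2 − 89/45 = 1/45 ≥ 0, confirming Bessel's inequality. (The deficit equals ||v − Σ <v,e_j> e_j||^2, the squared distance from v to span{e_j}.)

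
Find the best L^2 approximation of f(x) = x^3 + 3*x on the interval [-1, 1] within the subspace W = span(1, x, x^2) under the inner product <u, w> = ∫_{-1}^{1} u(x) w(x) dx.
g(x) = 18*x/5

The best approximation g ∈ W is the orthogonal projection of f onto W. Writing g = a_0 + a_1 x + a_2 x^2, the coefficients solve the normal equations G · a = b where
  G_{ij} = <φ_i, φ_j> and b_i = <f, φ_i>, with φ_0 = 1, φ_1 = x, φ_2 = x^2.
G =
  [2, 0, 2/3]
  [0, 2/3, 0]
  [2/3, 0, 2/5],
b = (0, 12/5, 0).
Solving gives a_0 = 0, a_1 = 18/5, a_2 = 0, so
  g(x) = 18*x/5.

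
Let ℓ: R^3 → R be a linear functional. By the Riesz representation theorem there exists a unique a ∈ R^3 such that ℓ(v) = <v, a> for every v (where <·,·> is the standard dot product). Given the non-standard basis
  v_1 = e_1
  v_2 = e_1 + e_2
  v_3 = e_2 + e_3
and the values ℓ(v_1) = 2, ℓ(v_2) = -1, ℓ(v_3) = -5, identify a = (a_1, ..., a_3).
a = (2, -3, -2)

Write a = (a_1, ..., a_3) in the standard basis. For each basis vector v_i, ℓ(v_i) = <v_i, a> is a linear equation in the a_j's. Collect the n equations into a matrix system V a = ℓ, where row i of V is v_i (expressed in the standard basis). Since V is invertible (lower-triangular with 1s on the diagonal, up to permutation), solve by back-substitution:
  V =
[[1, 0, 0],
 [1, 1, 0],
 [0, 1, 1]]
  V a = (2, -1, -5)
Solving gives a = (2, -3, -2).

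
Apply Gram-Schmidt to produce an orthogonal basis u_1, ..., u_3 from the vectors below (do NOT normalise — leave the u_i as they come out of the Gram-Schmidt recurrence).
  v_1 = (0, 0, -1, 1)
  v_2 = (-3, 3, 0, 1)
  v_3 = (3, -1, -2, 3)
Orthogonal basis:
  u_1 = (0, 0, -1, 1)
  u_2 = (-3, 3, 1/2, 1/2)
  u_3 = (42/37, 32/37, 30/37, 30/37)

Apply the Gram-Schmidt recurrence
  u_1 = v_1
  u_i = v_i − Σ_{j<i} ((v_i · u_j) / (u_j · u_j)) · u_j.

Step by step this gives:
  u_1 = (0, 0, -1, 1)
  u_2 = (-3, 3, 1/2, 1/2)
  u_3 = (42/37, 32/37, 30/37, 30/37)

Orthogonality check:
  u_2 · u_1 = 0 (should be 0)
  u_3 · u_1 = 0 (should be 0)
  u_3 · u_2 = 0 (should be 0)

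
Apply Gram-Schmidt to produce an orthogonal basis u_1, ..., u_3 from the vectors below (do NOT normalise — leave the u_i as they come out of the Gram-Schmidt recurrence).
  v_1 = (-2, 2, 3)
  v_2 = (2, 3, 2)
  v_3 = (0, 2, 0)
Orthogonal basis:
  u_1 = (-2, 2, 3)
  u_2 = (50/17, 35/17, 10/17)
  u_3 = (-4/9, 8/9, -8/9)

Apply the Gram-Schmidt recurrence
  u_1 = v_1
  u_i = v_i − Σ_{j<i} ((v_i · u_j) / (u_j · u_j)) · u_j.

Step by step this gives:
  u_1 = (-2, 2, 3)
  u_2 = (50/17, 35/17, 10/17)
  u_3 = (-4/9, 8/9, -8/9)

Orthogonality check:
  u_2 · u_1 = 0 (should be 0)
  u_3 · u_1 = 0 (should be 0)
  u_3 · u_2 = 0 (should be 0)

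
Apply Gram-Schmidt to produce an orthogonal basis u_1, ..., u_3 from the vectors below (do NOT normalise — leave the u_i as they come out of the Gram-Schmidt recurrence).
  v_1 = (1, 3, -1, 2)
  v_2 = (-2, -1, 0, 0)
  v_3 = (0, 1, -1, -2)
Orthogonal basis:
  u_1 = (1, 3, -1, 2)
  u_2 = (-5/3, 0, -1/3, 2/3)
  u_3 = (-1/2, 1, -11/10, -9/5)

Apply the Gram-Schmidt recurrence
  u_1 = v_1
  u_i = v_i − Σ_{j<i} ((v_i · u_j) / (u_j · u_j)) · u_j.

Step by step this gives:
  u_1 = (1, 3, -1, 2)
  u_2 = (-5/3, 0, -1/3, 2/3)
  u_3 = (-1/2, 1, -11/10, -9/5)

Orthogonality check:
  u_2 · u_1 = 0 (should be 0)
  u_3 · u_1 = 0 (should be 0)
  u_3 · u_2 = 0 (should be 0)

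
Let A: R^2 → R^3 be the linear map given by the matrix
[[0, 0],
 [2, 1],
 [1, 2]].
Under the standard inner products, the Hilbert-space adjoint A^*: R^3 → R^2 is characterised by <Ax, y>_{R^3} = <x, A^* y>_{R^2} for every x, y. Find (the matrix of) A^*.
A^* = A^T =
[[0, 2, 1],
 [0, 1, 2]]

For real matrices with standard dot products, the defining identity <Ax, y> = <x, A^* y> gives (Ax)^T y = x^T (A^*) y, i.e. x^T A^T y = x^T (A^*) y. Since this holds for all x, y, we must have A^* = A^T. Therefore
A^* =
[[0, 2, 1],
 [0, 1, 2]].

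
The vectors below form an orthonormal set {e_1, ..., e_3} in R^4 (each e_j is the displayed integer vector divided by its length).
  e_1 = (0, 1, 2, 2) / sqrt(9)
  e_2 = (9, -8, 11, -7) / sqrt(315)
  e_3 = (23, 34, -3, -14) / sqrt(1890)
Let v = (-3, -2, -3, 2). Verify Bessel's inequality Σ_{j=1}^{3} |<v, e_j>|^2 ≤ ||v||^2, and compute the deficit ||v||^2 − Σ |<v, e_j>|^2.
Σ |<v, e_j>|^2 = 76/3; ||v||^2 = 26; deficit = 2/3

Write each e_j = u_j / sqrt(<u_j, u_j>) where u_j is the displayed integer vector. Then <v, e_j> = <v, u_j> / sqrt(<u_j, u_j>), so |<v, e_j>|^2 = <v, u_j>^2 / <u_j, u_j>.
Coefficients: <v, e_1> = -4/sqrt(9), <v, e_2> = -58/sqrt(315), <v, e_3> = -156/sqrt(1890).
Square and sum: Σ |<v, e_j>|^2 = 76/3.
Compute ||v||^2 = v·v = 26.
Deficit = 26 − 76/3 = 2/3 ≥ 0, confirming Bessel's inequality. (The deficit equals ||v − Σ <v,e_j> e_j||^2, the squared distance from v to span{e_j}.)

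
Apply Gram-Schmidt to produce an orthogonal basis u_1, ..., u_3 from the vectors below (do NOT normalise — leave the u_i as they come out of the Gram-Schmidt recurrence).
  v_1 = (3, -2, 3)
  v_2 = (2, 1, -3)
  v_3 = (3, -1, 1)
Orthogonal basis:
  u_1 = (3, -2, 3)
  u_2 = (59/22, 6/11, -51/22)
  u_3 = (3/283, 15/283, 7/283)

Apply the Gram-Schmidt recurrence
  u_1 = v_1
  u_i = v_i − Σ_{j<i} ((v_i · u_j) / (u_j · u_j)) · u_j.

Step by step this gives:
  u_1 = (3, -2, 3)
  u_2 = (59/22, 6/11, -51/22)
  u_3 = (3/283, 15/283, 7/283)

Orthogonality check:
  u_2 · u_1 = 0 (should be 0)
  u_3 · u_1 = 0 (should be 0)
  u_3 · u_2 = 0 (should be 0)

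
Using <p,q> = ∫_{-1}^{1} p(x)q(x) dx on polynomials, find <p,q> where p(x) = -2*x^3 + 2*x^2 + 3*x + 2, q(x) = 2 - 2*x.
<p,q> = 124/15

Expand the product: p(x)·q(x) = 4*x^4 - 8*x^3 - 2*x^2 + 2*x + 4.
∫_{-1}^{1} of each monomial x^k gives [2/(k+1) if k even, 0 if k odd]. Integrating term-by-term (or equivalently evaluating the antiderivative F(x) = 4*x^5/5 - 2*x^4 - 2*x^3/3 + x^2 + 4*x at the endpoints):
  F(1) − F(−1) = 47/15 − (-77/15) = 124/15.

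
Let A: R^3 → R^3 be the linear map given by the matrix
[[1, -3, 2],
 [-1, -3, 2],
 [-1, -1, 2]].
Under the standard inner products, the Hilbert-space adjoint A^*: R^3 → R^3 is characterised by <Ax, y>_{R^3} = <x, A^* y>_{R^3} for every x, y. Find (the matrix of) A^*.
A^* = A^T =
[[1, -1, -1],
 [-3, -3, -1],
 [2, 2, 2]]

For real matrices with standard dot products, the defining identity <Ax, y> = <x, A^* y> gives (Ax)^T y = x^T (A^*) y, i.e. x^T A^T y = x^T (A^*) y. Since this holds for all x, y, we must have A^* = A^T. Therefore
A^* =
[[1, -1, -1],
 [-3, -3, -1],
 [2, 2, 2]].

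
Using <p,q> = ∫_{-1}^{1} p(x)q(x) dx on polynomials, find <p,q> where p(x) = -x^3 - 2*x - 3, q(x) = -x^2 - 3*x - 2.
<p,q> = 96/5

Expand the product: p(x)·q(x) = x^5 + 3*x^4 + 4*x^3 + 9*x^2 + 13*x + 6.
∫_{-1}^{1} of each monomial x^k gives [2/(k+1) if k even, 0 if k odd]. Integrating term-by-term (or equivalently evaluating the antiderivative F(x) = x^6/6 + 3*x^5/5 + x^4 + 3*x^3 + 13*x^2/2 + 6*x at the endpoints):
  F(1) − F(−1) = 259/15 − (-29/15) = 96/5.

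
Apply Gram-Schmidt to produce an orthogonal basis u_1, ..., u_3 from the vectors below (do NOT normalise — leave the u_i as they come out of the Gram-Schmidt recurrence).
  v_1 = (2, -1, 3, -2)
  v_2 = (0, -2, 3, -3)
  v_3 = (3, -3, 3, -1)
Orthogonal basis:
  u_1 = (2, -1, 3, -2)
  u_2 = (-17/9, -19/18, 1/6, -10/9)
  u_3 = (53/107, -219/107, -33/107, 113/107)

Apply the Gram-Schmidt recurrence
  u_1 = v_1
  u_i = v_i − Σ_{j<i} ((v_i · u_j) / (u_j · u_j)) · u_j.

Step by step this gives:
  u_1 = (2, -1, 3, -2)
  u_2 = (-17/9, -19/18, 1/6, -10/9)
  u_3 = (53/107, -219/107, -33/107, 113/107)

Orthogonality check:
  u_2 · u_1 = 0 (should be 0)
  u_3 · u_1 = 0 (should be 0)
  u_3 · u_2 = 0 (should be 0)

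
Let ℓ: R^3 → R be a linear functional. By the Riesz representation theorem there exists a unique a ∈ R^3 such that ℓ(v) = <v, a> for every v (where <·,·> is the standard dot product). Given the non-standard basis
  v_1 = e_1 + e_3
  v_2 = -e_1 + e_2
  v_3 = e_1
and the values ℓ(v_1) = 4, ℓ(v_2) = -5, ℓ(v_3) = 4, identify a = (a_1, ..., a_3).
a = (4, -1, 0)

Write a = (a_1, ..., a_3) in the standard basis. For each basis vector v_i, ℓ(v_i) = <v_i, a> is a linear equation in the a_j's. Collect the n equations into a matrix system V a = ℓ, where row i of V is v_i (expressed in the standard basis). Since V is invertible (lower-triangular with 1s on the diagonal, up to permutation), solve by back-substitution:
  V =
[[1, 0, 1],
 [-1, 1, 0],
 [1, 0, 0]]
  V a = (4, -5, 4)
Solving gives a = (4, -1, 0).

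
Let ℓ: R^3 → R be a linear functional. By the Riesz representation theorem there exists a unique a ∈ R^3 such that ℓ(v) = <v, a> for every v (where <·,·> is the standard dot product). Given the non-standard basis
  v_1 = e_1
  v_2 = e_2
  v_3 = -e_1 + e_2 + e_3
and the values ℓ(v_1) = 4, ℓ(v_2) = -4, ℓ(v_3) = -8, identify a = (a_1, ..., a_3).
a = (4, -4, 0)

Write a = (a_1, ..., a_3) in the standard basis. For each basis vector v_i, ℓ(v_i) = <v_i, a> is a linear equation in the a_j's. Collect the n equations into a matrix system V a = ℓ, where row i of V is v_i (expressed in the standard basis). Since V is invertible (lower-triangular with 1s on the diagonal, up to permutation), solve by back-substitution:
  V =
[[1, 0, 0],
 [0, 1, 0],
 [-1, 1, 1]]
  V a = (4, -4, -8)
Solving gives a = (4, -4, 0).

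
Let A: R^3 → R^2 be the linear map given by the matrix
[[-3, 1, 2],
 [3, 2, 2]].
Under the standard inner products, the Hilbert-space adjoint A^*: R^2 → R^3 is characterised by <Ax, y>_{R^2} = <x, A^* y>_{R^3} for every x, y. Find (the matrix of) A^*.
A^* = A^T =
[[-3, 3],
 [1, 2],
 [2, 2]]

For real matrices with standard dot products, the defining identity <Ax, y> = <x, A^* y> gives (Ax)^T y = x^T (A^*) y, i.e. x^T A^T y = x^T (A^*) y. Since this holds for all x, y, we must have A^* = A^T. Therefore
A^* =
[[-3, 3],
 [1, 2],
 [2, 2]].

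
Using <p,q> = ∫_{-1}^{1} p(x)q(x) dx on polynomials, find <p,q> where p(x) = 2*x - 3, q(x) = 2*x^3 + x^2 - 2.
<p,q> = 58/5

Expand the product: p(x)·q(x) = 4*x^4 - 4*x^3 - 3*x^2 - 4*x + 6.
∫_{-1}^{1} of each monomial x^k gives [2/(k+1) if k even, 0 if k odd]. Integrating term-by-term (or equivalently evaluating the antiderivative F(x) = 4*x^5/5 - x^4 - x^3 - 2*x^2 + 6*x at the endpoints):
  F(1) − F(−1) = 14/5 − (-44/5) = 58/5.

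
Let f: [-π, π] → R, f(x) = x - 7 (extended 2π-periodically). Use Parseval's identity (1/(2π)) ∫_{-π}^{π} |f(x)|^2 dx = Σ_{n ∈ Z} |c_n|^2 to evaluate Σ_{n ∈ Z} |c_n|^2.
Σ |c_n|^2 = π^2/3 + 49

Expand and integrate term by term over [-π, π]:
  ∫ (x)^2 dx = 1·(2π^3/3); ∫ 2·1·(-7)·x dx = 0 (odd integrand); ∫ (-7)^2 dx = 49·2π.
So (1/(2π)) ∫_{-π}^{π} (x - 7)^2 dx = 1π^2/3 + 49 = π^2/3 + 49.
Parseval ⇒ Σ |c_n|^2 = π^2/3 + 49.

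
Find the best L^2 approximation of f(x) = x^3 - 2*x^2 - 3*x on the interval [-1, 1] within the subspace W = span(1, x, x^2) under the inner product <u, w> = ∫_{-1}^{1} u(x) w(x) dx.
g(x) = -2*x^2 - 12*x/5

The best approximation g ∈ W is the orthogonal projection of f onto W. Writing g = a_0 + a_1 x + a_2 x^2, the coefficients solve the normal equations G · a = b where
  G_{ij} = <φ_i, φ_j> and b_i = <f, φ_i>, with φ_0 = 1, φ_1 = x, φ_2 = x^2.
G =
  [2, 0, 2/3]
  [0, 2/3, 0]
  [2/3, 0, 2/5],
b = (-4/3, -8/5, -4/5).
Solving gives a_0 = 0, a_1 = -12/5, a_2 = -2, so
  g(x) = -2*x^2 - 12*x/5.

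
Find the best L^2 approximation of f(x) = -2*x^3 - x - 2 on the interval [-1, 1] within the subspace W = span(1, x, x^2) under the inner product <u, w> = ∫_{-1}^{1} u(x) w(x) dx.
g(x) = -11*x/5 - 2

The best approximation g ∈ W is the orthogonal projection of f onto W. Writing g = a_0 + a_1 x + a_2 x^2, the coefficients solve the normal equations G · a = b where
  G_{ij} = <φ_i, φ_j> and b_i = <f, φ_i>, with φ_0 = 1, φ_1 = x, φ_2 = x^2.
G =
  [2, 0, 2/3]
  [0, 2/3, 0]
  [2/3, 0, 2/5],
b = (-4, -22/15, -4/3).
Solving gives a_0 = -2, a_1 = -11/5, a_2 = 0, so
  g(x) = -11*x/5 - 2.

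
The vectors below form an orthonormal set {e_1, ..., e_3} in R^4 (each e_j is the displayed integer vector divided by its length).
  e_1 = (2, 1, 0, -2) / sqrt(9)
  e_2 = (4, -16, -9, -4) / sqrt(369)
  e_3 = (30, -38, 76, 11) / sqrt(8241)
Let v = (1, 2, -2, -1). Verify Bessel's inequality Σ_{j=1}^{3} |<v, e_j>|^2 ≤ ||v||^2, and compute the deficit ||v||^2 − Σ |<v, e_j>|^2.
Σ |<v, e_j>|^2 = 1889/201; ||v||^2 = 10; deficit = 121/201

Write each e_j = u_j / sqrt(<u_j, u_j>) where u_j is the displayed integer vector. Then <v, e_j> = <v, u_j> / sqrt(<u_j, u_j>), so |<v, e_j>|^2 = <v, u_j>^2 / <u_j, u_j>.
Coefficients: <v, e_1> = 6/sqrt(9), <v, e_2> = -6/sqrt(369), <v, e_3> = -209/sqrt(8241).
Square and sum: Σ |<v, e_j>|^2 = 1889/201.
Compute ||v||^2 = v·v = 10.
Deficit = 10 − 1889/201 = 121/201 ≥ 0, confirming Bessel's inequality. (The deficit equals ||v − Σ <v,e_j> e_j||^2, the squared distance from v to span{e_j}.)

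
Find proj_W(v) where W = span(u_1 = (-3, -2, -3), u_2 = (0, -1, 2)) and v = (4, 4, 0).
proj_W(v) = (174/47, 200/47, 6/47)

Set up U = [u_1 | ... | u_2] ∈ R^(3×2). The projector onto W = col(U) is P = U (U^T U)^(-1) U^T.
Compute U^T U =
  [22, -4]
  [-4, 5],
and U^T v = (-20, -4).
Solve U^T U · c = U^T v for the coefficients: c = (-58/47, -84/47). The projection is proj_W(v) = U c.
Check: (v - proj_W(v)) · u_1 = 0  (should be 0).
Check: (v - proj_W(v)) · u_2 = 0  (should be 0).
Result: proj_W(v) = (174/47, 200/47, 6/47).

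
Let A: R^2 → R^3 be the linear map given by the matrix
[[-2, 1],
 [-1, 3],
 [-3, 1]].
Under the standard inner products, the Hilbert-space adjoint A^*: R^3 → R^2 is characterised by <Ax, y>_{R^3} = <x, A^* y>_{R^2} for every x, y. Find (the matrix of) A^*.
A^* = A^T =
[[-2, -1, -3],
 [1, 3, 1]]

For real matrices with standard dot products, the defining identity <Ax, y> = <x, A^* y> gives (Ax)^T y = x^T (A^*) y, i.e. x^T A^T y = x^T (A^*) y. Since this holds for all x, y, we must have A^* = A^T. Therefore
A^* =
[[-2, -1, -3],
 [1, 3, 1]].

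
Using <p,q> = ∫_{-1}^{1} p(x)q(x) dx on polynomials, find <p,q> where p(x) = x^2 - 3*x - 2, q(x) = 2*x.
<p,q> = -4

Expand the product: p(x)·q(x) = 2*x^3 - 6*x^2 - 4*x.
∫_{-1}^{1} of each monomial x^k gives [2/(k+1) if k even, 0 if k odd]. Integrating term-by-term (or equivalently evaluating the antiderivative F(x) = x^4/2 - 2*x^3 - 2*x^2 at the endpoints):
  F(1) − F(−1) = -7/2 − (1/2) = -4.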